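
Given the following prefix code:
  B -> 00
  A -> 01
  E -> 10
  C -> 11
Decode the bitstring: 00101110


Decoding step by step:
Bits 00 -> B
Bits 10 -> E
Bits 11 -> C
Bits 10 -> E


Decoded message: BECE


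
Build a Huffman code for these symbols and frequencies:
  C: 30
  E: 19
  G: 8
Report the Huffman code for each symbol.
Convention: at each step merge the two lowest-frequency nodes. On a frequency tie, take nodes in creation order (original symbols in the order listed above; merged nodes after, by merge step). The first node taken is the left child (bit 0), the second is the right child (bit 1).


Huffman tree construction:
Step 1: Merge G(8) + E(19) = 27
Step 2: Merge (G+E)(27) + C(30) = 57
Read each symbol's code off the tree from the root (left child = 0, right child = 1).

Codes:
  C: 1 (length 1)
  E: 01 (length 2)
  G: 00 (length 2)
Average code length: 84/57 = 1.4737 bits/symbol


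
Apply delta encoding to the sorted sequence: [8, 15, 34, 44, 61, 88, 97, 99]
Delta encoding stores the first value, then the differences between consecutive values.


First value: 8
Deltas:
  15 - 8 = 7
  34 - 15 = 19
  44 - 34 = 10
  61 - 44 = 17
  88 - 61 = 27
  97 - 88 = 9
  99 - 97 = 2


Delta encoded: [8, 7, 19, 10, 17, 27, 9, 2]


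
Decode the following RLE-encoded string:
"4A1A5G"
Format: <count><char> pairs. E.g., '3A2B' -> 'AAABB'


Expanding each <count><char> pair:
  4A -> 'AAAA'
  1A -> 'A'
  5G -> 'GGGGG'

Decoded = AAAAAGGGGG


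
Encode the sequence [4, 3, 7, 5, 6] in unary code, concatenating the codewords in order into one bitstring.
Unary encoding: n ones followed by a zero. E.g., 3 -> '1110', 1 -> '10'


Encode each number as n ones followed by a terminating 0:
  4 -> 11110 (5 bits)
  3 -> 1110 (4 bits)
  7 -> 11111110 (8 bits)
  5 -> 111110 (6 bits)
  6 -> 1111110 (7 bits)
Total length = 5 + 4 + 8 + 6 + 7 = 30 bits.

Unary([4, 3, 7, 5, 6]) = 111101110111111101111101111110 (30 bits)


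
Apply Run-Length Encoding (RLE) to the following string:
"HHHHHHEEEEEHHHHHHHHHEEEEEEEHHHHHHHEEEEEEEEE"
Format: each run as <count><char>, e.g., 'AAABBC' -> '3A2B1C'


Scanning runs left to right:
  i=0: run of 'H' x 6 -> '6H'
  i=6: run of 'E' x 5 -> '5E'
  i=11: run of 'H' x 9 -> '9H'
  i=20: run of 'E' x 7 -> '7E'
  i=27: run of 'H' x 7 -> '7H'
  i=34: run of 'E' x 9 -> '9E'

RLE = 6H5E9H7E7H9E


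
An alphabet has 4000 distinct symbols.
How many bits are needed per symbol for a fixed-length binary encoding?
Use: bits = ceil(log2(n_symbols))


log2(4000) = 11.9658
Bracket: 2^11 = 2048 < 4000 <= 2^12 = 4096
So ceil(log2(4000)) = 12

bits = ceil(log2(4000)) = ceil(11.9658) = 12 bits


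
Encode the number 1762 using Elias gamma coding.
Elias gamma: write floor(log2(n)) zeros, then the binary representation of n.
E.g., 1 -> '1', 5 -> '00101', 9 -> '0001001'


num_bits = floor(log2(1762)) + 1 = 11
leading_zeros = num_bits - 1 = 10
binary(1762) = 11011100010

Elias gamma(1762) = '0000000000' + '11011100010' = 000000000011011100010 (21 bits)


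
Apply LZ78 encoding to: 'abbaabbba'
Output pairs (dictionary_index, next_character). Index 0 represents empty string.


LZ78 encoding steps:
Dictionary: {0: ''}
Step 1: w='' (idx 0), next='a' -> output (0, 'a'), add 'a' as idx 1
Step 2: w='' (idx 0), next='b' -> output (0, 'b'), add 'b' as idx 2
Step 3: w='b' (idx 2), next='a' -> output (2, 'a'), add 'ba' as idx 3
Step 4: w='a' (idx 1), next='b' -> output (1, 'b'), add 'ab' as idx 4
Step 5: w='b' (idx 2), next='b' -> output (2, 'b'), add 'bb' as idx 5
Step 6: w='a' (idx 1), end of input -> output (1, '')


Encoded: [(0, 'a'), (0, 'b'), (2, 'a'), (1, 'b'), (2, 'b'), (1, '')]


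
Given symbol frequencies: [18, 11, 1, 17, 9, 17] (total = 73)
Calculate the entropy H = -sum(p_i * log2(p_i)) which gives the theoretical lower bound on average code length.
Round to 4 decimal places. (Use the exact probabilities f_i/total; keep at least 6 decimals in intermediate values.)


Per-symbol terms -p_i * log2(p_i) with p_i = f_i/73:
  p = 18/73 = 0.246575: log2(p) = -2.019900, -p*log2(p) = 0.498057
  p = 11/73 = 0.150685: log2(p) = -2.730393, -p*log2(p) = 0.411429
  p = 1/73 = 0.013699: log2(p) = -6.189825, -p*log2(p) = 0.084792
  p = 17/73 = 0.232877: log2(p) = -2.102362, -p*log2(p) = 0.489591
  p = 9/73 = 0.123288: log2(p) = -3.019900, -p*log2(p) = 0.372316
  p = 17/73 = 0.232877: log2(p) = -2.102362, -p*log2(p) = 0.489591
H = 0.498057 + 0.411429 + 0.084792 + 0.489591 + 0.372316 + 0.489591 = 2.345776

H = 2.3458 bits/symbol


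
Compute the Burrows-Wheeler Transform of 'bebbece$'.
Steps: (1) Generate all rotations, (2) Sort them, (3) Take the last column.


Rotations (sorted):
  0: $bebbece -> last char: e
  1: bbece$be -> last char: e
  2: bebbece$ -> last char: $
  3: bece$beb -> last char: b
  4: ce$bebbe -> last char: e
  5: e$bebbec -> last char: c
  6: ebbece$b -> last char: b
  7: ece$bebb -> last char: b


BWT = ee$becbb


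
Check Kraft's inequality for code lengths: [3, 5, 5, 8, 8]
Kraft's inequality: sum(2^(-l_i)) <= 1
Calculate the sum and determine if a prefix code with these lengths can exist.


Sum = 2^(-3) + 2^(-5) + 2^(-5) + 2^(-8) + 2^(-8)
    = 0.125 + 0.03125 + 0.03125 + 0.00390625 + 0.00390625
    = 50/256 = 0.1953125
Since 0.1953125 <= 1, Kraft's inequality IS satisfied.
A prefix code with these lengths CAN exist.

Kraft sum = 0.1953125. Satisfied.


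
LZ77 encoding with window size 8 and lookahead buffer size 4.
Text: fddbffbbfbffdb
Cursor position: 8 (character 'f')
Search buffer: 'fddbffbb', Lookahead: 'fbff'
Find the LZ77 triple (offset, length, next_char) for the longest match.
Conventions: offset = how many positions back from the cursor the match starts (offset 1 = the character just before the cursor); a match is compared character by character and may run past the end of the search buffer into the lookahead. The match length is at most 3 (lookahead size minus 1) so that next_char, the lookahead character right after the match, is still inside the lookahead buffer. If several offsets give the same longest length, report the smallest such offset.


Try each offset into the search buffer:
  offset=1 (pos 7, char 'b'): match length 0
  offset=2 (pos 6, char 'b'): match length 0
  offset=3 (pos 5, char 'f'): match length 2
  offset=4 (pos 4, char 'f'): match length 1
  offset=5 (pos 3, char 'b'): match length 0
  offset=6 (pos 2, char 'd'): match length 0
  offset=7 (pos 1, char 'd'): match length 0
  offset=8 (pos 0, char 'f'): match length 1
Longest match has length 2 at offset 3.
next_char = character at position 8 + 2 = 10 -> 'f'

Best match: offset=3, length=2 (matching 'fb' starting at position 5)
LZ77 triple: (3, 2, 'f')


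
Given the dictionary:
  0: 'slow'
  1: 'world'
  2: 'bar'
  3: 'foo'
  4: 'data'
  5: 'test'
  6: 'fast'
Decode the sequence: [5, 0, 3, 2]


Look up each index in the dictionary:
  5 -> 'test'
  0 -> 'slow'
  3 -> 'foo'
  2 -> 'bar'

Decoded: "test slow foo bar"


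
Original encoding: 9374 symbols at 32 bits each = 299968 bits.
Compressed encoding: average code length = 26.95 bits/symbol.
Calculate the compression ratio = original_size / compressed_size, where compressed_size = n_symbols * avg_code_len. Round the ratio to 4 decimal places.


original_size = n_symbols * orig_bits = 9374 * 32 = 299968 bits
compressed_size = n_symbols * avg_code_len = 9374 * 26.95 = 252629.3 bits
ratio = original_size / compressed_size = 299968 / 252629.3 = 1.1874

Compression ratio = 1.1874


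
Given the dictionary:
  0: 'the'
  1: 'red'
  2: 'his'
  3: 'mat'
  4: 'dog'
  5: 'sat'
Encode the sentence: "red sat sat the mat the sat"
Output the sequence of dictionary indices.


Look up each word in the dictionary:
  'red' -> 1
  'sat' -> 5
  'sat' -> 5
  'the' -> 0
  'mat' -> 3
  'the' -> 0
  'sat' -> 5

Encoded: [1, 5, 5, 0, 3, 0, 5]


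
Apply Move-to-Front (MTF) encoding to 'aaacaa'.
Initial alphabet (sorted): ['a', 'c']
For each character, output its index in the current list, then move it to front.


MTF encoding:
'a': index 0 in ['a', 'c'] -> ['a', 'c']
'a': index 0 in ['a', 'c'] -> ['a', 'c']
'a': index 0 in ['a', 'c'] -> ['a', 'c']
'c': index 1 in ['a', 'c'] -> ['c', 'a']
'a': index 1 in ['c', 'a'] -> ['a', 'c']
'a': index 0 in ['a', 'c'] -> ['a', 'c']


Output: [0, 0, 0, 1, 1, 0]


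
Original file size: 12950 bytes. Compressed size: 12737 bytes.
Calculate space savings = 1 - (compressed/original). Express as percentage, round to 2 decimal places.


ratio = compressed/original = 12737/12950 = 0.983552
savings = 1 - ratio = 1 - 0.983552 = 0.016448
as a percentage: 0.016448 * 100 = 1.64%

Space savings = 1 - 12737/12950 = 1.64%


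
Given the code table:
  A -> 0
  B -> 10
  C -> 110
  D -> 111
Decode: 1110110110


Decoding:
111 -> D
0 -> A
110 -> C
110 -> C


Result: DACC


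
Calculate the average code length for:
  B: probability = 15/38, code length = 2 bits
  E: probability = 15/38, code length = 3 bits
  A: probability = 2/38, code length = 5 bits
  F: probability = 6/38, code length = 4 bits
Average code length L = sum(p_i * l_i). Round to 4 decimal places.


Weighted contributions p_i * l_i:
  B: (15/38) * 2 = 30/38
  E: (15/38) * 3 = 45/38
  A: (2/38) * 5 = 10/38
  F: (6/38) * 4 = 24/38
Sum = (30 + 45 + 10 + 24)/38 = 109/38

L = 109/38 = 2.8684 bits/symbol


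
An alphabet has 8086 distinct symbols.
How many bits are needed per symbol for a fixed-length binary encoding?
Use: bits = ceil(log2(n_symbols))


log2(8086) = 12.9812
Bracket: 2^12 = 4096 < 8086 <= 2^13 = 8192
So ceil(log2(8086)) = 13

bits = ceil(log2(8086)) = ceil(12.9812) = 13 bits


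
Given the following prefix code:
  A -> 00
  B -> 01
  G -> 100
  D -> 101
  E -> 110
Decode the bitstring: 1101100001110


Decoding step by step:
Bits 110 -> E
Bits 110 -> E
Bits 00 -> A
Bits 01 -> B
Bits 110 -> E


Decoded message: EEABE


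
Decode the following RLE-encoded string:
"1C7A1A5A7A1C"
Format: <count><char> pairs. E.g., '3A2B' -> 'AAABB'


Expanding each <count><char> pair:
  1C -> 'C'
  7A -> 'AAAAAAA'
  1A -> 'A'
  5A -> 'AAAAA'
  7A -> 'AAAAAAA'
  1C -> 'C'

Decoded = CAAAAAAAAAAAAAAAAAAAAC


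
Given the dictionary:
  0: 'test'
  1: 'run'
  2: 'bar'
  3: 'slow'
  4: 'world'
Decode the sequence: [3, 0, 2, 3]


Look up each index in the dictionary:
  3 -> 'slow'
  0 -> 'test'
  2 -> 'bar'
  3 -> 'slow'

Decoded: "slow test bar slow"


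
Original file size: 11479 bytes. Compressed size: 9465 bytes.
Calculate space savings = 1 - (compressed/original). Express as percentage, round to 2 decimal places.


ratio = compressed/original = 9465/11479 = 0.824549
savings = 1 - ratio = 1 - 0.824549 = 0.175451
as a percentage: 0.175451 * 100 = 17.55%

Space savings = 1 - 9465/11479 = 17.55%


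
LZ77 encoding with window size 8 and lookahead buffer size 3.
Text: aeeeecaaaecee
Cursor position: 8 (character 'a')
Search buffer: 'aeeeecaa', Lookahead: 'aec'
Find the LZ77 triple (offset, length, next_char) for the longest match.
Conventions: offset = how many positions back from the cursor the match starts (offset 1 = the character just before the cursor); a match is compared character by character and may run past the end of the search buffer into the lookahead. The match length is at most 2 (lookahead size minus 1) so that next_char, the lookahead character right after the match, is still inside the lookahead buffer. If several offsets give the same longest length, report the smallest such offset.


Try each offset into the search buffer:
  offset=1 (pos 7, char 'a'): match length 1
  offset=2 (pos 6, char 'a'): match length 1
  offset=3 (pos 5, char 'c'): match length 0
  offset=4 (pos 4, char 'e'): match length 0
  offset=5 (pos 3, char 'e'): match length 0
  offset=6 (pos 2, char 'e'): match length 0
  offset=7 (pos 1, char 'e'): match length 0
  offset=8 (pos 0, char 'a'): match length 2
Longest match has length 2 at offset 8.
next_char = character at position 8 + 2 = 10 -> 'c'

Best match: offset=8, length=2 (matching 'ae' starting at position 0)
LZ77 triple: (8, 2, 'c')


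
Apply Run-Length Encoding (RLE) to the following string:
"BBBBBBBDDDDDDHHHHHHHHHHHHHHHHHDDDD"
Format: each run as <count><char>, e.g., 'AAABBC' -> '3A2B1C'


Scanning runs left to right:
  i=0: run of 'B' x 7 -> '7B'
  i=7: run of 'D' x 6 -> '6D'
  i=13: run of 'H' x 17 -> '17H'
  i=30: run of 'D' x 4 -> '4D'

RLE = 7B6D17H4D


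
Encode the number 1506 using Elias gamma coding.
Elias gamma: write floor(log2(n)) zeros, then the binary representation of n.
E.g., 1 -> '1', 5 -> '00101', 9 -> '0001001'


num_bits = floor(log2(1506)) + 1 = 11
leading_zeros = num_bits - 1 = 10
binary(1506) = 10111100010

Elias gamma(1506) = '0000000000' + '10111100010' = 000000000010111100010 (21 bits)


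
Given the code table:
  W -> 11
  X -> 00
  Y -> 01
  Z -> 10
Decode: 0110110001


Decoding:
01 -> Y
10 -> Z
11 -> W
00 -> X
01 -> Y


Result: YZWXY


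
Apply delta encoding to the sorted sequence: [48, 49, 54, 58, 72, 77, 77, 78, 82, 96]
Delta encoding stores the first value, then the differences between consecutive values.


First value: 48
Deltas:
  49 - 48 = 1
  54 - 49 = 5
  58 - 54 = 4
  72 - 58 = 14
  77 - 72 = 5
  77 - 77 = 0
  78 - 77 = 1
  82 - 78 = 4
  96 - 82 = 14


Delta encoded: [48, 1, 5, 4, 14, 5, 0, 1, 4, 14]


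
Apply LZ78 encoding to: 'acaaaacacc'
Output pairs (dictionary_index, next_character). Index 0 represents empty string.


LZ78 encoding steps:
Dictionary: {0: ''}
Step 1: w='' (idx 0), next='a' -> output (0, 'a'), add 'a' as idx 1
Step 2: w='' (idx 0), next='c' -> output (0, 'c'), add 'c' as idx 2
Step 3: w='a' (idx 1), next='a' -> output (1, 'a'), add 'aa' as idx 3
Step 4: w='aa' (idx 3), next='c' -> output (3, 'c'), add 'aac' as idx 4
Step 5: w='a' (idx 1), next='c' -> output (1, 'c'), add 'ac' as idx 5
Step 6: w='c' (idx 2), end of input -> output (2, '')


Encoded: [(0, 'a'), (0, 'c'), (1, 'a'), (3, 'c'), (1, 'c'), (2, '')]


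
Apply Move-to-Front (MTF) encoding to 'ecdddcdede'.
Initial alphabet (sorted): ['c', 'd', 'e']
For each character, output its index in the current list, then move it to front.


MTF encoding:
'e': index 2 in ['c', 'd', 'e'] -> ['e', 'c', 'd']
'c': index 1 in ['e', 'c', 'd'] -> ['c', 'e', 'd']
'd': index 2 in ['c', 'e', 'd'] -> ['d', 'c', 'e']
'd': index 0 in ['d', 'c', 'e'] -> ['d', 'c', 'e']
'd': index 0 in ['d', 'c', 'e'] -> ['d', 'c', 'e']
'c': index 1 in ['d', 'c', 'e'] -> ['c', 'd', 'e']
'd': index 1 in ['c', 'd', 'e'] -> ['d', 'c', 'e']
'e': index 2 in ['d', 'c', 'e'] -> ['e', 'd', 'c']
'd': index 1 in ['e', 'd', 'c'] -> ['d', 'e', 'c']
'e': index 1 in ['d', 'e', 'c'] -> ['e', 'd', 'c']


Output: [2, 1, 2, 0, 0, 1, 1, 2, 1, 1]


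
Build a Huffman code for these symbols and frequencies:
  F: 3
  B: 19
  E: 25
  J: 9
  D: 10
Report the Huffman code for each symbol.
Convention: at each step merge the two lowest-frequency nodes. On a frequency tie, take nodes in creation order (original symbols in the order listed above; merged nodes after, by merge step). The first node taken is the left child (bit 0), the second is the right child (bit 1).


Huffman tree construction:
Step 1: Merge F(3) + J(9) = 12
Step 2: Merge D(10) + (F+J)(12) = 22
Step 3: Merge B(19) + (D+(F+J))(22) = 41
Step 4: Merge E(25) + (B+(D+(F+J)))(41) = 66
Read each symbol's code off the tree from the root (left child = 0, right child = 1).

Codes:
  F: 1110 (length 4)
  B: 10 (length 2)
  E: 0 (length 1)
  J: 1111 (length 4)
  D: 110 (length 3)
Average code length: 141/66 = 2.1364 bits/symbol


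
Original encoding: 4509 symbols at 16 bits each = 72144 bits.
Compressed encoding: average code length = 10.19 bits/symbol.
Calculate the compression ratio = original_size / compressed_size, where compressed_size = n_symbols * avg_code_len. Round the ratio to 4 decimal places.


original_size = n_symbols * orig_bits = 4509 * 16 = 72144 bits
compressed_size = n_symbols * avg_code_len = 4509 * 10.19 = 45946.71 bits
ratio = original_size / compressed_size = 72144 / 45946.71 = 1.5702

Compression ratio = 1.5702


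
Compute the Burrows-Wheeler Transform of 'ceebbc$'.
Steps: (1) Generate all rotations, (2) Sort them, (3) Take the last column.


Rotations (sorted):
  0: $ceebbc -> last char: c
  1: bbc$cee -> last char: e
  2: bc$ceeb -> last char: b
  3: c$ceebb -> last char: b
  4: ceebbc$ -> last char: $
  5: ebbc$ce -> last char: e
  6: eebbc$c -> last char: c


BWT = cebb$ec


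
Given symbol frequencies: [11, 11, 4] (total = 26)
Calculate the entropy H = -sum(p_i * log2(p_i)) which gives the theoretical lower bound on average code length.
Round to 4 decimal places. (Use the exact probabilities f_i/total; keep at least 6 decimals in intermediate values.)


Per-symbol terms -p_i * log2(p_i) with p_i = f_i/26:
  p = 11/26 = 0.423077: log2(p) = -1.241008, -p*log2(p) = 0.525042
  p = 11/26 = 0.423077: log2(p) = -1.241008, -p*log2(p) = 0.525042
  p = 4/26 = 0.153846: log2(p) = -2.700440, -p*log2(p) = 0.415452
H = 0.525042 + 0.525042 + 0.415452 = 1.465536

H = 1.4655 bits/symbol


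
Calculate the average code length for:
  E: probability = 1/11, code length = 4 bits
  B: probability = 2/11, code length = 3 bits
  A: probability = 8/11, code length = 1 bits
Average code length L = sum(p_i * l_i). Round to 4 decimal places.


Weighted contributions p_i * l_i:
  E: (1/11) * 4 = 4/11
  B: (2/11) * 3 = 6/11
  A: (8/11) * 1 = 8/11
Sum = (4 + 6 + 8)/11 = 18/11

L = 18/11 = 1.6364 bits/symbol


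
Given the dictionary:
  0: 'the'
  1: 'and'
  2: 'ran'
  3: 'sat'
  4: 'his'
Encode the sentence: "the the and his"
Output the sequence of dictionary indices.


Look up each word in the dictionary:
  'the' -> 0
  'the' -> 0
  'and' -> 1
  'his' -> 4

Encoded: [0, 0, 1, 4]


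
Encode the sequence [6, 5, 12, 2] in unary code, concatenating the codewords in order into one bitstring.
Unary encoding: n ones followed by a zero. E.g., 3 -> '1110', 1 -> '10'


Encode each number as n ones followed by a terminating 0:
  6 -> 1111110 (7 bits)
  5 -> 111110 (6 bits)
  12 -> 1111111111110 (13 bits)
  2 -> 110 (3 bits)
Total length = 7 + 6 + 13 + 3 = 29 bits.

Unary([6, 5, 12, 2]) = 11111101111101111111111110110 (29 bits)


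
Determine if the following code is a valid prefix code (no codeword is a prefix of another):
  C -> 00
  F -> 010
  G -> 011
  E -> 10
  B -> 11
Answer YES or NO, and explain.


Checking each pair (does one codeword prefix another?):
  C='00' vs F='010': no prefix
  C='00' vs G='011': no prefix
  C='00' vs E='10': no prefix
  C='00' vs B='11': no prefix
  F='010' vs C='00': no prefix
  F='010' vs G='011': no prefix
  F='010' vs E='10': no prefix
  F='010' vs B='11': no prefix
  G='011' vs C='00': no prefix
  G='011' vs F='010': no prefix
  G='011' vs E='10': no prefix
  G='011' vs B='11': no prefix
  E='10' vs C='00': no prefix
  E='10' vs F='010': no prefix
  E='10' vs G='011': no prefix
  E='10' vs B='11': no prefix
  B='11' vs C='00': no prefix
  B='11' vs F='010': no prefix
  B='11' vs G='011': no prefix
  B='11' vs E='10': no prefix
No violation found over all pairs.

YES -- this is a valid prefix code. No codeword is a prefix of any other codeword.


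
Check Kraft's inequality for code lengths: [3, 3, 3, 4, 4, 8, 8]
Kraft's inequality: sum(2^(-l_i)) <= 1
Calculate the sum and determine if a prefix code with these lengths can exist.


Sum = 2^(-3) + 2^(-3) + 2^(-3) + 2^(-4) + 2^(-4) + 2^(-8) + 2^(-8)
    = 0.125 + 0.125 + 0.125 + 0.0625 + 0.0625 + 0.00390625 + 0.00390625
    = 130/256 = 0.5078125
Since 0.5078125 <= 1, Kraft's inequality IS satisfied.
A prefix code with these lengths CAN exist.

Kraft sum = 0.5078125. Satisfied.


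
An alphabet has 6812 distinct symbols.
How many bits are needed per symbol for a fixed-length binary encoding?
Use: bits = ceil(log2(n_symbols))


log2(6812) = 12.7339
Bracket: 2^12 = 4096 < 6812 <= 2^13 = 8192
So ceil(log2(6812)) = 13

bits = ceil(log2(6812)) = ceil(12.7339) = 13 bits


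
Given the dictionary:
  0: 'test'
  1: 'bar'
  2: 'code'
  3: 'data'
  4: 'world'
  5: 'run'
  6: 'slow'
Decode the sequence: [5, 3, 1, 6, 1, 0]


Look up each index in the dictionary:
  5 -> 'run'
  3 -> 'data'
  1 -> 'bar'
  6 -> 'slow'
  1 -> 'bar'
  0 -> 'test'

Decoded: "run data bar slow bar test"


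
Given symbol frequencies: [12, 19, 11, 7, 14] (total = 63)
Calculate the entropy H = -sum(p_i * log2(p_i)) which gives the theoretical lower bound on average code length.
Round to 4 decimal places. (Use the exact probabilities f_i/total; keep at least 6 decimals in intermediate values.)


Per-symbol terms -p_i * log2(p_i) with p_i = f_i/63:
  p = 12/63 = 0.190476: log2(p) = -2.392317, -p*log2(p) = 0.455680
  p = 19/63 = 0.301587: log2(p) = -1.729352, -p*log2(p) = 0.521551
  p = 11/63 = 0.174603: log2(p) = -2.517848, -p*log2(p) = 0.439624
  p = 7/63 = 0.111111: log2(p) = -3.169925, -p*log2(p) = 0.352214
  p = 14/63 = 0.222222: log2(p) = -2.169925, -p*log2(p) = 0.482206
H = 0.455680 + 0.521551 + 0.439624 + 0.352214 + 0.482206 = 2.251275

H = 2.2513 bits/symbol


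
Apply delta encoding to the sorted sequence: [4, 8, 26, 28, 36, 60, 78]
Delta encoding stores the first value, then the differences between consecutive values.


First value: 4
Deltas:
  8 - 4 = 4
  26 - 8 = 18
  28 - 26 = 2
  36 - 28 = 8
  60 - 36 = 24
  78 - 60 = 18


Delta encoded: [4, 4, 18, 2, 8, 24, 18]


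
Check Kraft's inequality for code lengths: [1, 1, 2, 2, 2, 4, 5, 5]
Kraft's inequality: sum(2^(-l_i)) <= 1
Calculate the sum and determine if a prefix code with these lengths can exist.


Sum = 2^(-1) + 2^(-1) + 2^(-2) + 2^(-2) + 2^(-2) + 2^(-4) + 2^(-5) + 2^(-5)
    = 0.5 + 0.5 + 0.25 + 0.25 + 0.25 + 0.0625 + 0.03125 + 0.03125
    = 60/32 = 1.875
Since 1.875 > 1, Kraft's inequality is NOT satisfied.
A prefix code with these lengths CANNOT exist.

Kraft sum = 1.875. Not satisfied.


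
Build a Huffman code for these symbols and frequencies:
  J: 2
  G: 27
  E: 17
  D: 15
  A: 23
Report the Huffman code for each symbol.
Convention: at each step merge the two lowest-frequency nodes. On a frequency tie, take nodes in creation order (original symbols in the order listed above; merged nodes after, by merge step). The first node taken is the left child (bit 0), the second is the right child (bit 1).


Huffman tree construction:
Step 1: Merge J(2) + D(15) = 17
Step 2: Merge E(17) + (J+D)(17) = 34
Step 3: Merge A(23) + G(27) = 50
Step 4: Merge (E+(J+D))(34) + (A+G)(50) = 84
Read each symbol's code off the tree from the root (left child = 0, right child = 1).

Codes:
  J: 010 (length 3)
  G: 11 (length 2)
  E: 00 (length 2)
  D: 011 (length 3)
  A: 10 (length 2)
Average code length: 185/84 = 2.2024 bits/symbol


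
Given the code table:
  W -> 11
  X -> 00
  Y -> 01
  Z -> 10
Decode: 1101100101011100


Decoding:
11 -> W
01 -> Y
10 -> Z
01 -> Y
01 -> Y
01 -> Y
11 -> W
00 -> X


Result: WYZYYYWX


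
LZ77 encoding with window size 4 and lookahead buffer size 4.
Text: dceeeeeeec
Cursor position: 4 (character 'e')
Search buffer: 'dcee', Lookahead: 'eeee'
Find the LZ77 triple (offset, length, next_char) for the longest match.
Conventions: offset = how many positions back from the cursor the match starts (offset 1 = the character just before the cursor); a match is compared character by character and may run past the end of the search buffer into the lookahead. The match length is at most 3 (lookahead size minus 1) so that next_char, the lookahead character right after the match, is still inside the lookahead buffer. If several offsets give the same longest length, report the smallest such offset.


Try each offset into the search buffer:
  offset=1 (pos 3, char 'e'): match length 3
  offset=2 (pos 2, char 'e'): match length 3
  offset=3 (pos 1, char 'c'): match length 0
  offset=4 (pos 0, char 'd'): match length 0
Longest match has length 3, found at offsets 1, 2; take the smallest, offset 1.
next_char = character at position 4 + 3 = 7 -> 'e'

Best match: offset=1, length=3 (matching 'eee' starting at position 3)
LZ77 triple: (1, 3, 'e')


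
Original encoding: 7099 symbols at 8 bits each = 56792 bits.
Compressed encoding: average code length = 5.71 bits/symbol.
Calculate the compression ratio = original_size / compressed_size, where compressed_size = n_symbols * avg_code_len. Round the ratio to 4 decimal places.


original_size = n_symbols * orig_bits = 7099 * 8 = 56792 bits
compressed_size = n_symbols * avg_code_len = 7099 * 5.71 = 40535.29 bits
ratio = original_size / compressed_size = 56792 / 40535.29 = 1.4011

Compression ratio = 1.4011


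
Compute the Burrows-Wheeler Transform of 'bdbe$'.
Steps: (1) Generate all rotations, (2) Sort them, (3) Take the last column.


Rotations (sorted):
  0: $bdbe -> last char: e
  1: bdbe$ -> last char: $
  2: be$bd -> last char: d
  3: dbe$b -> last char: b
  4: e$bdb -> last char: b


BWT = e$dbb


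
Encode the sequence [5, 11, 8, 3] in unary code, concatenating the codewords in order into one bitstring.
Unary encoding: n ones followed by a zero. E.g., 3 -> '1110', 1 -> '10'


Encode each number as n ones followed by a terminating 0:
  5 -> 111110 (6 bits)
  11 -> 111111111110 (12 bits)
  8 -> 111111110 (9 bits)
  3 -> 1110 (4 bits)
Total length = 6 + 12 + 9 + 4 = 31 bits.

Unary([5, 11, 8, 3]) = 1111101111111111101111111101110 (31 bits)


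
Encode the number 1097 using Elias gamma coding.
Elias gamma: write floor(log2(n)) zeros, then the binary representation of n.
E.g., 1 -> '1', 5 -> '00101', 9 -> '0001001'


num_bits = floor(log2(1097)) + 1 = 11
leading_zeros = num_bits - 1 = 10
binary(1097) = 10001001001

Elias gamma(1097) = '0000000000' + '10001001001' = 000000000010001001001 (21 bits)


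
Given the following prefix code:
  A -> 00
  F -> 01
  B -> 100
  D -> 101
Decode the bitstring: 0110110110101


Decoding step by step:
Bits 01 -> F
Bits 101 -> D
Bits 101 -> D
Bits 101 -> D
Bits 01 -> F


Decoded message: FDDDF


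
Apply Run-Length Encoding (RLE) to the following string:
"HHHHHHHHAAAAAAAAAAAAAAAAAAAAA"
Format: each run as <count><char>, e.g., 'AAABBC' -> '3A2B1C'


Scanning runs left to right:
  i=0: run of 'H' x 8 -> '8H'
  i=8: run of 'A' x 21 -> '21A'

RLE = 8H21A


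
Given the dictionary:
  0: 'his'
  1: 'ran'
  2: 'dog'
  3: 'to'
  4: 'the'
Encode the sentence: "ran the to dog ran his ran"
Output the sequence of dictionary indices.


Look up each word in the dictionary:
  'ran' -> 1
  'the' -> 4
  'to' -> 3
  'dog' -> 2
  'ran' -> 1
  'his' -> 0
  'ran' -> 1

Encoded: [1, 4, 3, 2, 1, 0, 1]


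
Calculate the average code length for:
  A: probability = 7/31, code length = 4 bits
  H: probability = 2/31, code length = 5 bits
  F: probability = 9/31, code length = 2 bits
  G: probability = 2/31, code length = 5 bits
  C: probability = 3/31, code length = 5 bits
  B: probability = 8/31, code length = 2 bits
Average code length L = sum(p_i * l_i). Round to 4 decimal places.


Weighted contributions p_i * l_i:
  A: (7/31) * 4 = 28/31
  H: (2/31) * 5 = 10/31
  F: (9/31) * 2 = 18/31
  G: (2/31) * 5 = 10/31
  C: (3/31) * 5 = 15/31
  B: (8/31) * 2 = 16/31
Sum = (28 + 10 + 18 + 10 + 15 + 16)/31 = 97/31

L = 97/31 = 3.1290 bits/symbol


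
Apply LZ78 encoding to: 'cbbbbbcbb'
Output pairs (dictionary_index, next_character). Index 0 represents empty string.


LZ78 encoding steps:
Dictionary: {0: ''}
Step 1: w='' (idx 0), next='c' -> output (0, 'c'), add 'c' as idx 1
Step 2: w='' (idx 0), next='b' -> output (0, 'b'), add 'b' as idx 2
Step 3: w='b' (idx 2), next='b' -> output (2, 'b'), add 'bb' as idx 3
Step 4: w='bb' (idx 3), next='c' -> output (3, 'c'), add 'bbc' as idx 4
Step 5: w='bb' (idx 3), end of input -> output (3, '')


Encoded: [(0, 'c'), (0, 'b'), (2, 'b'), (3, 'c'), (3, '')]


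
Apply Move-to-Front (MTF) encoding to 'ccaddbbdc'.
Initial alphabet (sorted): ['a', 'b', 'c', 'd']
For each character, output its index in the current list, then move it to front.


MTF encoding:
'c': index 2 in ['a', 'b', 'c', 'd'] -> ['c', 'a', 'b', 'd']
'c': index 0 in ['c', 'a', 'b', 'd'] -> ['c', 'a', 'b', 'd']
'a': index 1 in ['c', 'a', 'b', 'd'] -> ['a', 'c', 'b', 'd']
'd': index 3 in ['a', 'c', 'b', 'd'] -> ['d', 'a', 'c', 'b']
'd': index 0 in ['d', 'a', 'c', 'b'] -> ['d', 'a', 'c', 'b']
'b': index 3 in ['d', 'a', 'c', 'b'] -> ['b', 'd', 'a', 'c']
'b': index 0 in ['b', 'd', 'a', 'c'] -> ['b', 'd', 'a', 'c']
'd': index 1 in ['b', 'd', 'a', 'c'] -> ['d', 'b', 'a', 'c']
'c': index 3 in ['d', 'b', 'a', 'c'] -> ['c', 'd', 'b', 'a']


Output: [2, 0, 1, 3, 0, 3, 0, 1, 3]


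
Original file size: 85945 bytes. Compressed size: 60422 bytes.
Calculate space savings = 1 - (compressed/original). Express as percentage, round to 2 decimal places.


ratio = compressed/original = 60422/85945 = 0.703031
savings = 1 - ratio = 1 - 0.703031 = 0.296969
as a percentage: 0.296969 * 100 = 29.7%

Space savings = 1 - 60422/85945 = 29.7%


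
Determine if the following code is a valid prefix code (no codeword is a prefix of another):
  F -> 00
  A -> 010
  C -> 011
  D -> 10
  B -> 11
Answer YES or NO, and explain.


Checking each pair (does one codeword prefix another?):
  F='00' vs A='010': no prefix
  F='00' vs C='011': no prefix
  F='00' vs D='10': no prefix
  F='00' vs B='11': no prefix
  A='010' vs F='00': no prefix
  A='010' vs C='011': no prefix
  A='010' vs D='10': no prefix
  A='010' vs B='11': no prefix
  C='011' vs F='00': no prefix
  C='011' vs A='010': no prefix
  C='011' vs D='10': no prefix
  C='011' vs B='11': no prefix
  D='10' vs F='00': no prefix
  D='10' vs A='010': no prefix
  D='10' vs C='011': no prefix
  D='10' vs B='11': no prefix
  B='11' vs F='00': no prefix
  B='11' vs A='010': no prefix
  B='11' vs C='011': no prefix
  B='11' vs D='10': no prefix
No violation found over all pairs.

YES -- this is a valid prefix code. No codeword is a prefix of any other codeword.


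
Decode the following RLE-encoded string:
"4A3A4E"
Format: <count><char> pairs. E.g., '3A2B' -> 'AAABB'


Expanding each <count><char> pair:
  4A -> 'AAAA'
  3A -> 'AAA'
  4E -> 'EEEE'

Decoded = AAAAAAAEEEE


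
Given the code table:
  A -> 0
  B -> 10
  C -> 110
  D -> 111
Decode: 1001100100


Decoding:
10 -> B
0 -> A
110 -> C
0 -> A
10 -> B
0 -> A


Result: BACABA


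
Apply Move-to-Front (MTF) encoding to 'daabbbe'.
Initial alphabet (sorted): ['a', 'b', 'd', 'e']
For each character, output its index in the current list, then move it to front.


MTF encoding:
'd': index 2 in ['a', 'b', 'd', 'e'] -> ['d', 'a', 'b', 'e']
'a': index 1 in ['d', 'a', 'b', 'e'] -> ['a', 'd', 'b', 'e']
'a': index 0 in ['a', 'd', 'b', 'e'] -> ['a', 'd', 'b', 'e']
'b': index 2 in ['a', 'd', 'b', 'e'] -> ['b', 'a', 'd', 'e']
'b': index 0 in ['b', 'a', 'd', 'e'] -> ['b', 'a', 'd', 'e']
'b': index 0 in ['b', 'a', 'd', 'e'] -> ['b', 'a', 'd', 'e']
'e': index 3 in ['b', 'a', 'd', 'e'] -> ['e', 'b', 'a', 'd']


Output: [2, 1, 0, 2, 0, 0, 3]


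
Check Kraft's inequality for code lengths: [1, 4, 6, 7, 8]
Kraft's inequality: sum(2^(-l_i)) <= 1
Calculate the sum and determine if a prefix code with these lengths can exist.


Sum = 2^(-1) + 2^(-4) + 2^(-6) + 2^(-7) + 2^(-8)
    = 0.5 + 0.0625 + 0.015625 + 0.0078125 + 0.00390625
    = 151/256 = 0.58984375
Since 0.58984375 <= 1, Kraft's inequality IS satisfied.
A prefix code with these lengths CAN exist.

Kraft sum = 0.58984375. Satisfied.


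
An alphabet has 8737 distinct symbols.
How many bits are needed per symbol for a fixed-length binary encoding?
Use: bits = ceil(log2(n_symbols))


log2(8737) = 13.0929
Bracket: 2^13 = 8192 < 8737 <= 2^14 = 16384
So ceil(log2(8737)) = 14

bits = ceil(log2(8737)) = ceil(13.0929) = 14 bits


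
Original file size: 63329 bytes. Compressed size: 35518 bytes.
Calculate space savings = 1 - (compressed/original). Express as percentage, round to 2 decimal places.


ratio = compressed/original = 35518/63329 = 0.560849
savings = 1 - ratio = 1 - 0.560849 = 0.439151
as a percentage: 0.439151 * 100 = 43.92%

Space savings = 1 - 35518/63329 = 43.92%


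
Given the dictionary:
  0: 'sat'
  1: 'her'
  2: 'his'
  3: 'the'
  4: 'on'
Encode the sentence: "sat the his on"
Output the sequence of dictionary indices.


Look up each word in the dictionary:
  'sat' -> 0
  'the' -> 3
  'his' -> 2
  'on' -> 4

Encoded: [0, 3, 2, 4]


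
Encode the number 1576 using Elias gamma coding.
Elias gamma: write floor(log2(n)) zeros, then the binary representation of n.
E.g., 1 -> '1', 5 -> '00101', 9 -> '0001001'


num_bits = floor(log2(1576)) + 1 = 11
leading_zeros = num_bits - 1 = 10
binary(1576) = 11000101000

Elias gamma(1576) = '0000000000' + '11000101000' = 000000000011000101000 (21 bits)


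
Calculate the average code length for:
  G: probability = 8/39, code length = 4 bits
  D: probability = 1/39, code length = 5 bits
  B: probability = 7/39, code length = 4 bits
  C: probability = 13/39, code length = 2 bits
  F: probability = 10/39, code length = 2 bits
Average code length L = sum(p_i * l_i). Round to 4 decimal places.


Weighted contributions p_i * l_i:
  G: (8/39) * 4 = 32/39
  D: (1/39) * 5 = 5/39
  B: (7/39) * 4 = 28/39
  C: (13/39) * 2 = 26/39
  F: (10/39) * 2 = 20/39
Sum = (32 + 5 + 28 + 26 + 20)/39 = 111/39

L = 111/39 = 2.8462 bits/symbol


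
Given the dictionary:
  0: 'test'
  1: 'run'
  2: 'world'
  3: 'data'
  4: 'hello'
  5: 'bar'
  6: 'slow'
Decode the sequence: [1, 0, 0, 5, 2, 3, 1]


Look up each index in the dictionary:
  1 -> 'run'
  0 -> 'test'
  0 -> 'test'
  5 -> 'bar'
  2 -> 'world'
  3 -> 'data'
  1 -> 'run'

Decoded: "run test test bar world data run"


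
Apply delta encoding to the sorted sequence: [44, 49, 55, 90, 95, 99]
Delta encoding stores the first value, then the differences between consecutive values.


First value: 44
Deltas:
  49 - 44 = 5
  55 - 49 = 6
  90 - 55 = 35
  95 - 90 = 5
  99 - 95 = 4


Delta encoded: [44, 5, 6, 35, 5, 4]


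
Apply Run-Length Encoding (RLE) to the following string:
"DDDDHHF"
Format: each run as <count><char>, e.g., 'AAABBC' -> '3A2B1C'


Scanning runs left to right:
  i=0: run of 'D' x 4 -> '4D'
  i=4: run of 'H' x 2 -> '2H'
  i=6: run of 'F' x 1 -> '1F'

RLE = 4D2H1F


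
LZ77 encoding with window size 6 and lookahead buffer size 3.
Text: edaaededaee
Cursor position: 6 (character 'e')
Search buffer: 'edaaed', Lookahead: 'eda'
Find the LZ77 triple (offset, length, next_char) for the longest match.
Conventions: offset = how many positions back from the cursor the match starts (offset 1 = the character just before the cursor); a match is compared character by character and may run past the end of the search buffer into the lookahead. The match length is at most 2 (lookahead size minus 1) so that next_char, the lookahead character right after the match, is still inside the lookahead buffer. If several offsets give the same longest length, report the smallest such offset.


Try each offset into the search buffer:
  offset=1 (pos 5, char 'd'): match length 0
  offset=2 (pos 4, char 'e'): match length 2
  offset=3 (pos 3, char 'a'): match length 0
  offset=4 (pos 2, char 'a'): match length 0
  offset=5 (pos 1, char 'd'): match length 0
  offset=6 (pos 0, char 'e'): match length 2
Longest match has length 2, found at offsets 2, 6; take the smallest, offset 2.
next_char = character at position 6 + 2 = 8 -> 'a'

Best match: offset=2, length=2 (matching 'ed' starting at position 4)
LZ77 triple: (2, 2, 'a')


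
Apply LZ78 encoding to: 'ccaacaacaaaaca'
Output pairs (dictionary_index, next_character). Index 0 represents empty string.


LZ78 encoding steps:
Dictionary: {0: ''}
Step 1: w='' (idx 0), next='c' -> output (0, 'c'), add 'c' as idx 1
Step 2: w='c' (idx 1), next='a' -> output (1, 'a'), add 'ca' as idx 2
Step 3: w='' (idx 0), next='a' -> output (0, 'a'), add 'a' as idx 3
Step 4: w='ca' (idx 2), next='a' -> output (2, 'a'), add 'caa' as idx 4
Step 5: w='caa' (idx 4), next='a' -> output (4, 'a'), add 'caaa' as idx 5
Step 6: w='a' (idx 3), next='c' -> output (3, 'c'), add 'ac' as idx 6
Step 7: w='a' (idx 3), end of input -> output (3, '')


Encoded: [(0, 'c'), (1, 'a'), (0, 'a'), (2, 'a'), (4, 'a'), (3, 'c'), (3, '')]


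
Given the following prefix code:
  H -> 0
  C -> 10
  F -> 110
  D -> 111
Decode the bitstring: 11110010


Decoding step by step:
Bits 111 -> D
Bits 10 -> C
Bits 0 -> H
Bits 10 -> C


Decoded message: DCHC


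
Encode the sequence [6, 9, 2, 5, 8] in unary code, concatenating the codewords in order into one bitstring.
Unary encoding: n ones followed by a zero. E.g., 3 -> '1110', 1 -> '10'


Encode each number as n ones followed by a terminating 0:
  6 -> 1111110 (7 bits)
  9 -> 1111111110 (10 bits)
  2 -> 110 (3 bits)
  5 -> 111110 (6 bits)
  8 -> 111111110 (9 bits)
Total length = 7 + 10 + 3 + 6 + 9 = 35 bits.

Unary([6, 9, 2, 5, 8]) = 11111101111111110110111110111111110 (35 bits)


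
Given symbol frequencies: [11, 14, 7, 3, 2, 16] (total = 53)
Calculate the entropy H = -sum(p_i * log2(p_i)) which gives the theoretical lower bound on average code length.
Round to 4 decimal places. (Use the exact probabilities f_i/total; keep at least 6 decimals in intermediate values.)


Per-symbol terms -p_i * log2(p_i) with p_i = f_i/53:
  p = 11/53 = 0.207547: log2(p) = -2.268489, -p*log2(p) = 0.470818
  p = 14/53 = 0.264151: log2(p) = -1.920566, -p*log2(p) = 0.507319
  p = 7/53 = 0.132075: log2(p) = -2.920566, -p*log2(p) = 0.385735
  p = 3/53 = 0.056604: log2(p) = -4.142958, -p*log2(p) = 0.234507
  p = 2/53 = 0.037736: log2(p) = -4.727920, -p*log2(p) = 0.178412
  p = 16/53 = 0.301887: log2(p) = -1.727920, -p*log2(p) = 0.521636
H = 0.470818 + 0.507319 + 0.385735 + 0.234507 + 0.178412 + 0.521636 = 2.298427

H = 2.2984 bits/symbol


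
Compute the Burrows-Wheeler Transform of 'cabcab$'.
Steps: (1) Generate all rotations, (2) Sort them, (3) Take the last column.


Rotations (sorted):
  0: $cabcab -> last char: b
  1: ab$cabc -> last char: c
  2: abcab$c -> last char: c
  3: b$cabca -> last char: a
  4: bcab$ca -> last char: a
  5: cab$cab -> last char: b
  6: cabcab$ -> last char: $


BWT = bccaab$


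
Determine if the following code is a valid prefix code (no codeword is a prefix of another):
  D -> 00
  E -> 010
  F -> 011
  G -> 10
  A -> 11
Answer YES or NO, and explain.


Checking each pair (does one codeword prefix another?):
  D='00' vs E='010': no prefix
  D='00' vs F='011': no prefix
  D='00' vs G='10': no prefix
  D='00' vs A='11': no prefix
  E='010' vs D='00': no prefix
  E='010' vs F='011': no prefix
  E='010' vs G='10': no prefix
  E='010' vs A='11': no prefix
  F='011' vs D='00': no prefix
  F='011' vs E='010': no prefix
  F='011' vs G='10': no prefix
  F='011' vs A='11': no prefix
  G='10' vs D='00': no prefix
  G='10' vs E='010': no prefix
  G='10' vs F='011': no prefix
  G='10' vs A='11': no prefix
  A='11' vs D='00': no prefix
  A='11' vs E='010': no prefix
  A='11' vs F='011': no prefix
  A='11' vs G='10': no prefix
No violation found over all pairs.

YES -- this is a valid prefix code. No codeword is a prefix of any other codeword.


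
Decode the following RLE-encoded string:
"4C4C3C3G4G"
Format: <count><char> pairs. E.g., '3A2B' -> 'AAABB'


Expanding each <count><char> pair:
  4C -> 'CCCC'
  4C -> 'CCCC'
  3C -> 'CCC'
  3G -> 'GGG'
  4G -> 'GGGG'

Decoded = CCCCCCCCCCCGGGGGGG


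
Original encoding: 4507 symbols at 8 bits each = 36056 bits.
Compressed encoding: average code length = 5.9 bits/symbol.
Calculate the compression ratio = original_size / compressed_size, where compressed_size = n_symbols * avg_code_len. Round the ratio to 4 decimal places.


original_size = n_symbols * orig_bits = 4507 * 8 = 36056 bits
compressed_size = n_symbols * avg_code_len = 4507 * 5.9 = 26591.3 bits
ratio = original_size / compressed_size = 36056 / 26591.3 = 1.3559

Compression ratio = 1.3559


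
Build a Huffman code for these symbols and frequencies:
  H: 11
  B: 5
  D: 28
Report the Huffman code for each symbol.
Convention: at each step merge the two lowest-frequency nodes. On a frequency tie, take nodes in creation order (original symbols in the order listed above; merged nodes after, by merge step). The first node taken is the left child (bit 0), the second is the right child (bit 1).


Huffman tree construction:
Step 1: Merge B(5) + H(11) = 16
Step 2: Merge (B+H)(16) + D(28) = 44
Read each symbol's code off the tree from the root (left child = 0, right child = 1).

Codes:
  H: 01 (length 2)
  B: 00 (length 2)
  D: 1 (length 1)
Average code length: 60/44 = 1.3636 bits/symbol
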